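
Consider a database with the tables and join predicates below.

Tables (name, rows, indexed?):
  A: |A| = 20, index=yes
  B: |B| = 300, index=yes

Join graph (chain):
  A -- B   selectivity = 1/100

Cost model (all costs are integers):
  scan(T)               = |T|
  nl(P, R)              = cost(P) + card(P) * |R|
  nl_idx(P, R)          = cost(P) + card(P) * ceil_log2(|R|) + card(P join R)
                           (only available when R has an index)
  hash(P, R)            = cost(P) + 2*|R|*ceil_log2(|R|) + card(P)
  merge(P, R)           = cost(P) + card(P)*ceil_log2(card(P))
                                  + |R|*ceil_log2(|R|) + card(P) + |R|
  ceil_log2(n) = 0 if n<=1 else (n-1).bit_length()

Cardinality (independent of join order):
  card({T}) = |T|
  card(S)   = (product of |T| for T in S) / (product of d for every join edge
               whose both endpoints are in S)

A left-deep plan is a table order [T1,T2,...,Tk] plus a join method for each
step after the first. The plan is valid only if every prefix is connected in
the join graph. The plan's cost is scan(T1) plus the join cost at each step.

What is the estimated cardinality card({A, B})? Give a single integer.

Tables in S: A(20), B(300)
Edges inside S: A-B(d=100)
numerator = 20 * 300 = 6000
denominator = 100 = 100
card(S) = 6000 / 100 = 60

60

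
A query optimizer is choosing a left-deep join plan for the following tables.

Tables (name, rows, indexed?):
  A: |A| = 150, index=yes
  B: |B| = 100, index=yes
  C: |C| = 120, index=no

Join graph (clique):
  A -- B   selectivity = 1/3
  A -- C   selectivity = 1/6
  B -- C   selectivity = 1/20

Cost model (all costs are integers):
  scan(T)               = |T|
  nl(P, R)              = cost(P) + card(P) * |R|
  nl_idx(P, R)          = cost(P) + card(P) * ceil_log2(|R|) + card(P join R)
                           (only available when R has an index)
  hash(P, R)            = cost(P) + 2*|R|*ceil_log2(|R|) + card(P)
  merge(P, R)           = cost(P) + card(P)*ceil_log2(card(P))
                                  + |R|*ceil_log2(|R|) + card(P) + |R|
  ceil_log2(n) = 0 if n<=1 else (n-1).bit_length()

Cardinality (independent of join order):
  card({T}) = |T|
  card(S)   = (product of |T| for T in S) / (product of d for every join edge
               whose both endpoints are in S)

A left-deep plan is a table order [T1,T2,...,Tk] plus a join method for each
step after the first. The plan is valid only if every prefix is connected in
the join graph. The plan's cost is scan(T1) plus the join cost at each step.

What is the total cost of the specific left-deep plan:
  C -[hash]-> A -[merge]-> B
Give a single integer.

step 1: scan C: cost=120, card=120
step 2: join A via hash
    card(P join A) = 120*150/(6) = 3000
    cost = 120 + 2*150*8 + 120 = 2640
step 3: join B via merge
    card(P join B) = 3000*100/(3*20) = 5000
    cost = 2640 + 3000*12 + 100*7 + 3000 + 100 = 42440

42440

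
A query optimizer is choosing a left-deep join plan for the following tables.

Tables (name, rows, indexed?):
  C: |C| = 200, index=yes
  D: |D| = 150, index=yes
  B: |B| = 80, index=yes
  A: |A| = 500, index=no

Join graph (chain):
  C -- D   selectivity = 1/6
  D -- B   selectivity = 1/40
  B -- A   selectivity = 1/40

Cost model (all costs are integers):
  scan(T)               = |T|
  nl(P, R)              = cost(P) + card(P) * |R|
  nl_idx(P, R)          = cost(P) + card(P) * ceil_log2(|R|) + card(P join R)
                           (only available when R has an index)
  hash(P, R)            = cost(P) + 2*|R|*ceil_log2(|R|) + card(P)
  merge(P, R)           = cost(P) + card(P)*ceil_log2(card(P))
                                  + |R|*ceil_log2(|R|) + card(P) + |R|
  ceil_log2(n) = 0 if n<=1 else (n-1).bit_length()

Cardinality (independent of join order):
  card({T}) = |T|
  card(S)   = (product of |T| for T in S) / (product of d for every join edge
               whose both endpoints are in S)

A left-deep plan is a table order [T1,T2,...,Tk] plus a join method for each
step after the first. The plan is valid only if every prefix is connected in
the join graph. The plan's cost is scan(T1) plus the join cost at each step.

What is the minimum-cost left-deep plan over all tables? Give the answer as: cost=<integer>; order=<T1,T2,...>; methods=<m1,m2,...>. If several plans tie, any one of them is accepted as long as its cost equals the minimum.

Selinger DP (subsets sized 1..n):
  {C}: scan cost=200, card=200
  {D}: scan cost=150, card=150
  {B}: scan cost=80, card=80
  {A}: scan cost=500, card=500
  {CD}: card=5000; try (D,hash)→2800, (C,merge)→3300, (D,merge)→3350, (C,hash)→3500, (C,nl_idx)→6350, (D,nl_idx)→6800 …(+2); best=2800 via (D,hash)
  {BD}: card=300; try (D,nl_idx)→1020, (B,hash)→1420, (B,nl_idx)→1500, (D,merge)→2070, (B,merge)→2140, (D,hash)→2560 …(+2); best=1020 via (D,nl_idx)
  {AB}: card=1000; try (B,hash)→2120, (B,nl_idx)→5000, (A,merge)→5720, (B,merge)→6140, (A,hash)→9160, (A,nl)→40080 …(+1); best=2120 via (B,hash)
  {BCD}: card=10000; try (C,hash)→4520, (C,merge)→5820, (B,hash)→8920, (C,nl_idx)→13420, (B,nl_idx)→47800, (C,nl)→61020 …(+2); best=4520 via (C,hash)
  {ABD}: card=3750; try (D,hash)→5520, (A,merge)→9020, (A,hash)→10320, (D,nl_idx)→13870, (D,merge)→14470, (A,nl)→151020 …(+1); best=5520 via (D,hash)
  {ABCD}: card=125000; try (C,hash)→12470, (A,hash)→23520, (C,merge)→56070, (A,merge)→159520, (C,nl_idx)→160520, (C,nl)→755520 …(+1); best=12470 via (C,hash)

cost=12470; order=A,B,D,C; methods=hash,hash,hash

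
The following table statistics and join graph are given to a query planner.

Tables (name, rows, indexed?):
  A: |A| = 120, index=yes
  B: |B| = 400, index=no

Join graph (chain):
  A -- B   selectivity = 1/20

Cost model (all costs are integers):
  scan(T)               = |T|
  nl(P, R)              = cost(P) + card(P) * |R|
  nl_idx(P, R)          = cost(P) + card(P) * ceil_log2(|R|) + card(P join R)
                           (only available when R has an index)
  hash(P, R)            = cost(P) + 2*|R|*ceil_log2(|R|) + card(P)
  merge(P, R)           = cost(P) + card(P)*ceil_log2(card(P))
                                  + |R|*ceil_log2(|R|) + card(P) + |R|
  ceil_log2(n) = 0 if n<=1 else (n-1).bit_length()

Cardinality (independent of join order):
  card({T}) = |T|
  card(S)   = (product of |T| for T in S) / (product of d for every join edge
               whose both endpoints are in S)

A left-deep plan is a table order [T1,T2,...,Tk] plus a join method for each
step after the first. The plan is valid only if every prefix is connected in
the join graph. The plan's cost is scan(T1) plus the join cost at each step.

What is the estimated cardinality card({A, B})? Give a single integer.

2400

Tables in S: A(120), B(400)
Edges inside S: A-B(d=20)
numerator = 120 * 400 = 48000
denominator = 20 = 20
card(S) = 48000 / 20 = 2400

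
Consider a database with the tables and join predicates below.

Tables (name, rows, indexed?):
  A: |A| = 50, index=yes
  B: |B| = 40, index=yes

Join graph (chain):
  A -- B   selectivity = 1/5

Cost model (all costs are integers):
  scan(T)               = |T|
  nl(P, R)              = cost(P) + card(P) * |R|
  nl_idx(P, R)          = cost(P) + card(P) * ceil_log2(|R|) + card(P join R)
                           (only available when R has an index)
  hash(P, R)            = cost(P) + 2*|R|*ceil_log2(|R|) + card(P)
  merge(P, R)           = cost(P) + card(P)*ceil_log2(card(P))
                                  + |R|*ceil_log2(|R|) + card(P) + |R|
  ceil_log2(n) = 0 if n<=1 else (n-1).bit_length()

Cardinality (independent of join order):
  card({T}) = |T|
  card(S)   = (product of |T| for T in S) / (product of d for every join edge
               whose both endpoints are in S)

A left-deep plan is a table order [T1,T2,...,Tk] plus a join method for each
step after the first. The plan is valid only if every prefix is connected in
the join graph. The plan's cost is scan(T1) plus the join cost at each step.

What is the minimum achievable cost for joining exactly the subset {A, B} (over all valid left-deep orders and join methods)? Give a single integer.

580

Selinger DP over subsets of {A,B}:
  {A}: scan cost=50, card=50
  {B}: scan cost=40, card=40
  {AB}: card=400; try (B,hash)→580, (A,merge)→670, (B,merge)→680, (A,hash)→680, (A,nl_idx)→680, (B,nl_idx)→750 …(+2); best=580 via (B,hash)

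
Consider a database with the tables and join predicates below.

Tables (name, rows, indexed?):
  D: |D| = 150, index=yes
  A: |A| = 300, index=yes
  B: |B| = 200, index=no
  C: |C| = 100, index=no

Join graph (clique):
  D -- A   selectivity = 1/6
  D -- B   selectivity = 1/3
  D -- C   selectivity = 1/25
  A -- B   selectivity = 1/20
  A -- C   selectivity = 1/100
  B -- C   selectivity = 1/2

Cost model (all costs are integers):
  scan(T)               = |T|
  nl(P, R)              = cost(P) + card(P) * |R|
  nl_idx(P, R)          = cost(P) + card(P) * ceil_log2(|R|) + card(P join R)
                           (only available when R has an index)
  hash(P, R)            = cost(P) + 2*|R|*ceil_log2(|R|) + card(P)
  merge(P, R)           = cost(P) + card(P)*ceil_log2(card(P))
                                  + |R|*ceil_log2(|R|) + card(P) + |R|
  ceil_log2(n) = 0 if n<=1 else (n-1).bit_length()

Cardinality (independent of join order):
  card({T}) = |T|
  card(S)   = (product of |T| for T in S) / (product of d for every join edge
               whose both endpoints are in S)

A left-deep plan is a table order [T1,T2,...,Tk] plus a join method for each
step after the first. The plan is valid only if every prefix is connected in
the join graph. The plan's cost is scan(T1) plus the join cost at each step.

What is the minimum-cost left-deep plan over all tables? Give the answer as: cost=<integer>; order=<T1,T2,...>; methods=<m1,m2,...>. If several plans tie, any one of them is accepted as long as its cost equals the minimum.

Selinger DP (subsets sized 1..n):
  {D}: scan cost=150, card=150
  {A}: scan cost=300, card=300
  {B}: scan cost=200, card=200
  {C}: scan cost=100, card=100
  {AD}: card=7500; try (D,hash)→3000, (A,merge)→4500, (D,merge)→4650, (A,hash)→5700, (A,nl_idx)→9000, (D,nl_idx)→10200 …(+2); best=3000 via (D,hash)
  {BD}: card=10000; try (D,hash)→2800, (B,merge)→3300, (D,merge)→3350, (B,hash)→3500, (D,nl_idx)→11800, (B,nl)→30150 …(+1); best=2800 via (D,hash)
  {CD}: card=600; try (D,nl_idx)→1500, (C,hash)→1700, (D,merge)→2250, (C,merge)→2300, (D,hash)→2600, (D,nl)→15100 …(+1); best=1500 via (D,nl_idx)
  {AB}: card=3000; try (B,hash)→3800, (A,merge)→5000, (A,nl_idx)→5000, (B,merge)→5100, (A,hash)→5800, (A,nl)→60200 …(+1); best=3800 via (B,hash)
  {AC}: card=300; try (A,nl_idx)→1300, (C,hash)→2000, (A,merge)→3900, (C,merge)→4100, (A,hash)→5600, (A,nl)→30100 …(+1); best=1300 via (A,nl_idx)
  {BC}: card=10000; try (C,hash)→1800, (B,merge)→2700, (C,merge)→2800, (B,hash)→3400, (B,nl)→20100, (C,nl)→20200; best=1800 via (C,hash)
  {ABD}: card=25000; try (D,hash)→9200, (B,hash)→13700, (A,hash)→18200, (D,merge)→44150, (D,nl_idx)→52800, (B,merge)→109800 …(+5); best=9200 via (D,hash)
  {ACD}: card=300; try (D,hash)→4000, (D,nl_idx)→4000, (D,merge)→5650, (A,nl_idx)→7200, (A,hash)→7500, (A,merge)→11100 …(+5); best=4000 via (D,hash)
  {BCD}: card=20000; try (B,hash)→5300, (B,merge)→9900, (D,hash)→14200, (C,hash)→14200, (D,nl_idx)→101800, (B,nl)→121500 …(+4); best=5300 via (B,hash)
  {ABC}: card=1500; try (B,hash)→4800, (B,merge)→6100, (C,hash)→8200, (A,hash)→17200, (C,merge)→43600, (B,nl)→61300 …(+4); best=4800 via (B,hash)
  {ABCD}: card=500; try (B,hash)→7500, (D,hash)→8700, (B,merge)→8800, (D,nl_idx)→17300, (D,merge)→24150, (A,hash)→30700 …(+8); best=7500 via (B,hash)

cost=7500; order=C,A,D,B; methods=nl_idx,hash,hash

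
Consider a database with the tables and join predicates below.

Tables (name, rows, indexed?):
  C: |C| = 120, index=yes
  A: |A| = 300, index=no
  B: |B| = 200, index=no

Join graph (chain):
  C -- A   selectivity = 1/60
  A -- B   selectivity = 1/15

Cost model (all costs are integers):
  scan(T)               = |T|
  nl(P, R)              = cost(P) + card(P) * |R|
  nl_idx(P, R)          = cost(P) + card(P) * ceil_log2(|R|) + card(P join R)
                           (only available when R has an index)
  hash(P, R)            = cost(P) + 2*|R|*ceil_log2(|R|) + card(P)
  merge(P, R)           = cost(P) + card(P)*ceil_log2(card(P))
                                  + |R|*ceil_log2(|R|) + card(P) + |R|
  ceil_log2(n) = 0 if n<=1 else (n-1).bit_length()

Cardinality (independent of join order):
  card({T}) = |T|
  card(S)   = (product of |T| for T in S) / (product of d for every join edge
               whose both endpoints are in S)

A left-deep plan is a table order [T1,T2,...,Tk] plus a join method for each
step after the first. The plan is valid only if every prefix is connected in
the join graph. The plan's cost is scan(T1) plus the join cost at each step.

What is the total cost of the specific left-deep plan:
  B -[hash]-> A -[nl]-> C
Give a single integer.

step 1: scan B: cost=200, card=200
step 2: join A via hash
    card(P join A) = 200*300/(15) = 4000
    cost = 200 + 2*300*9 + 200 = 5800
step 3: join C via nl
    card(P join C) = 4000*120/(60) = 8000
    cost = 5800 + 4000*120 = 485800

485800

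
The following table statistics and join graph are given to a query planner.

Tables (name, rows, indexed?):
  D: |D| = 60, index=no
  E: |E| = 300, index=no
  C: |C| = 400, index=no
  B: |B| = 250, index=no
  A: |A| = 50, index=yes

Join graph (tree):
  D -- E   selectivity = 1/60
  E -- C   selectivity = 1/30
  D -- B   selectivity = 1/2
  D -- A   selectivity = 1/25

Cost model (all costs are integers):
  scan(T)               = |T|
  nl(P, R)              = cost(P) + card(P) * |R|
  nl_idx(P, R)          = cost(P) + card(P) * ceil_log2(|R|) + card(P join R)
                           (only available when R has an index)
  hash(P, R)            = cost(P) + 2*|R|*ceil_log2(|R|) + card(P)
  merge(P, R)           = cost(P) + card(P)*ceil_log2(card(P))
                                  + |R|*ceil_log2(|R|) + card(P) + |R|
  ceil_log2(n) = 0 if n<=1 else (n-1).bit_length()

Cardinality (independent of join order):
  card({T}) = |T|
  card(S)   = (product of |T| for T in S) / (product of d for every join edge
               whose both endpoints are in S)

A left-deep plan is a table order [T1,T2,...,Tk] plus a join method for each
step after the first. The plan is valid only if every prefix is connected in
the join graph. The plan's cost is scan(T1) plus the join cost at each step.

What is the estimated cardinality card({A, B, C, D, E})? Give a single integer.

Tables in S: A(50), B(250), C(400), D(60), E(300)
Edges inside S: D-E(d=60), E-C(d=30), D-B(d=2), D-A(d=25)
numerator = 50 * 250 * 400 * 60 * 300 = 90000000000
denominator = 60 * 30 * 2 * 25 = 90000
card(S) = 90000000000 / 90000 = 1000000

1000000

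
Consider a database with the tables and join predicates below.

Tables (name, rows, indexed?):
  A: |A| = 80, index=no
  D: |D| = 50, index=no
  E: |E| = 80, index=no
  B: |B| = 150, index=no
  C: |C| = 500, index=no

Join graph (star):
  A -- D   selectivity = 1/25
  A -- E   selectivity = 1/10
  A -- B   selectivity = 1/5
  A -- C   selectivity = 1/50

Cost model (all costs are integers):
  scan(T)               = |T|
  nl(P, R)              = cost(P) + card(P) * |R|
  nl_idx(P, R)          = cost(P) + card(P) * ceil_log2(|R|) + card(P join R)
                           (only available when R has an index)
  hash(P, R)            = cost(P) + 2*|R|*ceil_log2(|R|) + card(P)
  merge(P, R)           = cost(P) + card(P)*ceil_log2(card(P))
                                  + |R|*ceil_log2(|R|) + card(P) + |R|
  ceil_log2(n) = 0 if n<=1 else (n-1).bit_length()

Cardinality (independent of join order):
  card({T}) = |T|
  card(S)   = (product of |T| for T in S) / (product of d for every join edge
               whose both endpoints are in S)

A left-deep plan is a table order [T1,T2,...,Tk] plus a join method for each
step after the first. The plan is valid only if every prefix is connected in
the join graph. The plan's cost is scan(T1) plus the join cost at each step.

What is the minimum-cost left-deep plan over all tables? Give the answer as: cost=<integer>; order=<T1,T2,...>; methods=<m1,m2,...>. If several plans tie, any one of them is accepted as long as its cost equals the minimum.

Selinger DP (subsets sized 1..n):
  {A}: scan cost=80, card=80
  {D}: scan cost=50, card=50
  {E}: scan cost=80, card=80
  {B}: scan cost=150, card=150
  {C}: scan cost=500, card=500
  {AD}: card=160; try (D,hash)→760, (A,merge)→1040, (D,merge)→1070, (A,hash)→1220, (A,nl)→4050, (D,nl)→4080; best=760 via (D,hash)
  {AE}: card=640; try (E,hash)→1280, (A,hash)→1280, (E,merge)→1360, (A,merge)→1360, (E,nl)→6480, (A,nl)→6480; best=1280 via (E,hash)
  {AB}: card=2400; try (A,hash)→1420, (B,merge)→2070, (A,merge)→2140, (B,hash)→2560, (B,nl)→12080, (A,nl)→12150; best=1420 via (A,hash)
  {AC}: card=800; try (A,hash)→2120, (C,merge)→5720, (A,merge)→6140, (C,hash)→9160, (C,nl)→40080, (A,nl)→40500; best=2120 via (A,hash)
  {ADE}: card=1280; try (E,hash)→2040, (D,hash)→2520, (E,merge)→2840, (D,merge)→8670, (E,nl)→13560, (D,nl)→33280; best=2040 via (E,hash)
  {ABD}: card=4800; try (B,hash)→3320, (B,merge)→3550, (D,hash)→4420, (B,nl)→24760, (D,merge)→32970, (D,nl)→121420; best=3320 via (B,hash)
  {ACD}: card=1600; try (D,hash)→3520, (C,merge)→7200, (C,hash)→9920, (D,merge)→11270, (D,nl)→42120, (C,nl)→80760; best=3520 via (D,hash)
  {ABE}: card=19200; try (B,hash)→4320, (E,hash)→4940, (B,merge)→9670, (E,merge)→33260, (B,nl)→97280, (E,nl)→193420; best=4320 via (B,hash)
  {ACE}: card=6400; try (E,hash)→4040, (C,hash)→10920, (E,merge)→11560, (C,merge)→13320, (E,nl)→66120, (C,nl)→321280; best=4040 via (E,hash)
  {ABC}: card=24000; try (B,hash)→5320, (B,merge)→12270, (C,hash)→12820, (C,merge)→37620, (B,nl)→122120, (C,nl)→1201420; best=5320 via (B,hash)
  {ABDE}: card=38400; try (B,hash)→5720, (E,hash)→9240, (B,merge)→18750, (D,hash)→24120, (E,merge)→71160, (B,nl)→194040 …(+3); best=5720 via (B,hash)
  {ACDE}: card=12800; try (E,hash)→6240, (D,hash)→11040, (C,hash)→12320, (C,merge)→22400, (E,merge)→23360, (D,merge)→93990 …(+3); best=6240 via (E,hash)
  {ABCD}: card=48000; try (B,hash)→7520, (C,hash)→17120, (B,merge)→24070, (D,hash)→29920, (C,merge)→75520, (B,nl)→243520 …(+3); best=7520 via (B,hash)
  {ABCE}: card=192000; try (B,hash)→12840, (E,hash)→30440, (C,hash)→32520, (B,merge)→94990, (C,merge)→316520, (E,merge)→389960 …(+3); best=12840 via (B,hash)
  {ABCDE}: card=384000; try (B,hash)→21440, (C,hash)→53120, (E,hash)→56640, (B,merge)→199590, (D,hash)→205440, (C,merge)→663520 …(+6); best=21440 via (B,hash)

cost=21440; order=C,A,D,E,B; methods=hash,hash,hash,hash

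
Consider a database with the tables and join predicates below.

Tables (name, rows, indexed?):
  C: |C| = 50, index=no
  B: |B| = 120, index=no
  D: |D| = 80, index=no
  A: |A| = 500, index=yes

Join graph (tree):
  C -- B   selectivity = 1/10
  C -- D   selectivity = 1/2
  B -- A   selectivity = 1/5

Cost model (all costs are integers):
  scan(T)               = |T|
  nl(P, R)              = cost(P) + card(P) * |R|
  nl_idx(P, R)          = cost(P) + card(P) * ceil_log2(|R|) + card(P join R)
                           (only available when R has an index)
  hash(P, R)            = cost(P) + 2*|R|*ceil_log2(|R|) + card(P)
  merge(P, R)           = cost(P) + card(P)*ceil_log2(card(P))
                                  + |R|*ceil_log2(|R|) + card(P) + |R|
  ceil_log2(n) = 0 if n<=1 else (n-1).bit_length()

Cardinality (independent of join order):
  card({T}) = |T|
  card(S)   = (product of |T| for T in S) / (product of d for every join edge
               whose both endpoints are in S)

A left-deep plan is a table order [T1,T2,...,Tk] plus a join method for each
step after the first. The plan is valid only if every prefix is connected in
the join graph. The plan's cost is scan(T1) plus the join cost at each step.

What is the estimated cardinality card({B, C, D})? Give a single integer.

Tables in S: B(120), C(50), D(80)
Edges inside S: C-B(d=10), C-D(d=2)
numerator = 120 * 50 * 80 = 480000
denominator = 10 * 2 = 20
card(S) = 480000 / 20 = 24000

24000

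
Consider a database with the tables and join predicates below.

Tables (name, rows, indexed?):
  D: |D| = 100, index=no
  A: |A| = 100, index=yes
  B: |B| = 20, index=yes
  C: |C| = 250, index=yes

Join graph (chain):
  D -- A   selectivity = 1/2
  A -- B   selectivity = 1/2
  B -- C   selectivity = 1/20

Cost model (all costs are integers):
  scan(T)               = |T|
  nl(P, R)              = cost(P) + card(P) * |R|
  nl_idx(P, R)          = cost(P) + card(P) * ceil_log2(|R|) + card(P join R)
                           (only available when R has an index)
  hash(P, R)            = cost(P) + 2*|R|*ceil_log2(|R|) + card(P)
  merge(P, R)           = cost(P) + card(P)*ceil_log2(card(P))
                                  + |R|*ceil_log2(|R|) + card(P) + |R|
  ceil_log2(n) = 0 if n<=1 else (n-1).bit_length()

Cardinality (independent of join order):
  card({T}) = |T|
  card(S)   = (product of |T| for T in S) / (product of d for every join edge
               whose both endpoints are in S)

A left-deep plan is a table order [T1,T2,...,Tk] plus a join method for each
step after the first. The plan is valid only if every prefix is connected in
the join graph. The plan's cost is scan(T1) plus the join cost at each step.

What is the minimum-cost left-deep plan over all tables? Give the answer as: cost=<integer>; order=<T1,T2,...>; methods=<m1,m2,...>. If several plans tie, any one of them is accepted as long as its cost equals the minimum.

Selinger DP (subsets sized 1..n):
  {D}: scan cost=100, card=100
  {A}: scan cost=100, card=100
  {B}: scan cost=20, card=20
  {C}: scan cost=250, card=250
  {AD}: card=5000; try (D,hash)→1600, (A,hash)→1600, (D,merge)→1700, (A,merge)→1700, (A,nl_idx)→5800, (D,nl)→10100 …(+1); best=1600 via (D,hash)
  {AB}: card=1000; try (B,hash)→400, (A,merge)→940, (B,merge)→1020, (A,nl_idx)→1160, (A,hash)→1440, (B,nl_idx)→1600 …(+2); best=400 via (B,hash)
  {BC}: card=250; try (C,nl_idx)→430, (B,hash)→700, (B,nl_idx)→1750, (C,merge)→2390, (B,merge)→2620, (C,hash)→4040 …(+2); best=430 via (C,nl_idx)
  {ABD}: card=50000; try (D,hash)→2800, (B,hash)→6800, (D,merge)→12200, (B,merge)→71720, (B,nl_idx)→76600, (D,nl)→100400 …(+1); best=2800 via (D,hash)
  {ABC}: card=12500; try (A,hash)→2080, (A,merge)→3480, (C,hash)→5400, (C,merge)→13650, (A,nl_idx)→14680, (C,nl_idx)→20900 …(+2); best=2080 via (A,hash)
  {ABCD}: card=625000; try (D,hash)→15980, (C,hash)→56800, (D,merge)→190380, (C,merge)→855050, (C,nl_idx)→1027800, (D,nl)→1252080 …(+1); best=15980 via (D,hash)

cost=15980; order=B,C,A,D; methods=nl_idx,hash,hash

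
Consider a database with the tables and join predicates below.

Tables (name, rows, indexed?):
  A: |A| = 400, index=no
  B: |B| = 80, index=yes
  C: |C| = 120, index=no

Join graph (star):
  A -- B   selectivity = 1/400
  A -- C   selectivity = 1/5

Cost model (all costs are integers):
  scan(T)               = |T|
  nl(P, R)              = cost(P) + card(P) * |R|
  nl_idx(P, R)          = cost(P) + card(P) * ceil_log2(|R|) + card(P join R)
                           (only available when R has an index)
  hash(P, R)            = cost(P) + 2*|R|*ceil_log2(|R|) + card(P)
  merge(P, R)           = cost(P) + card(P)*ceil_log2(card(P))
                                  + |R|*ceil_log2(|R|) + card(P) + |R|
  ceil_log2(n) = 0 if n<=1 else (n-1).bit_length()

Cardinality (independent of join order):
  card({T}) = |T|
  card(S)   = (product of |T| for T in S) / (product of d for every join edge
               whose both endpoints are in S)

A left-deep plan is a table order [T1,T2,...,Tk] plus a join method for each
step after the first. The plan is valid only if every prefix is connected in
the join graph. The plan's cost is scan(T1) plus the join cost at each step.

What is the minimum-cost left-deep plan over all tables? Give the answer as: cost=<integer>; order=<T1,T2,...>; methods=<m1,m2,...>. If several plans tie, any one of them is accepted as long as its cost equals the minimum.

cost=3520; order=A,B,C; methods=hash,merge

Selinger DP (subsets sized 1..n):
  {A}: scan cost=400, card=400
  {B}: scan cost=80, card=80
  {C}: scan cost=120, card=120
  {AB}: card=80; try (B,hash)→1920, (B,nl_idx)→3280, (A,merge)→4720, (B,merge)→5040, (A,hash)→7360, (A,nl)→32080 …(+1); best=1920 via (B,hash)
  {AC}: card=9600; try (C,hash)→2480, (A,merge)→5080, (C,merge)→5360, (A,hash)→7440, (A,nl)→48120, (C,nl)→48400; best=2480 via (C,hash)
  {ABC}: card=1920; try (C,merge)→3520, (C,hash)→3680, (C,nl)→11520, (B,hash)→13200, (B,nl_idx)→71600, (B,merge)→147120 …(+1); best=3520 via (C,merge)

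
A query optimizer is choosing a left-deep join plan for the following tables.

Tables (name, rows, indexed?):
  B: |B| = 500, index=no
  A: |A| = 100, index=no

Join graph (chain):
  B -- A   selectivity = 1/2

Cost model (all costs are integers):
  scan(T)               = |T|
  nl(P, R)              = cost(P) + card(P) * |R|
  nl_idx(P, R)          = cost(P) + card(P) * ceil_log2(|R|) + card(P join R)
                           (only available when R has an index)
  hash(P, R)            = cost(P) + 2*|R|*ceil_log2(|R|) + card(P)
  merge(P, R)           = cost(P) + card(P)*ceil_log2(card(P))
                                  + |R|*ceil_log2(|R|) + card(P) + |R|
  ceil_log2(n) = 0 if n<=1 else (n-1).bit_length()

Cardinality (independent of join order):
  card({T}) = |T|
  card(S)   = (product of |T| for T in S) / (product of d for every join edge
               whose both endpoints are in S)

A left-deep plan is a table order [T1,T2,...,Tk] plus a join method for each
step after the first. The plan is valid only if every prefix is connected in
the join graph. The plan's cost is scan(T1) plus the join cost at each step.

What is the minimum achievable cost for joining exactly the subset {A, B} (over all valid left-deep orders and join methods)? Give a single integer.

2400

Selinger DP over subsets of {A,B}:
  {B}: scan cost=500, card=500
  {A}: scan cost=100, card=100
  {AB}: card=25000; try (A,hash)→2400, (B,merge)→5900, (A,merge)→6300, (B,hash)→9200, (B,nl)→50100, (A,nl)→50500; best=2400 via (A,hash)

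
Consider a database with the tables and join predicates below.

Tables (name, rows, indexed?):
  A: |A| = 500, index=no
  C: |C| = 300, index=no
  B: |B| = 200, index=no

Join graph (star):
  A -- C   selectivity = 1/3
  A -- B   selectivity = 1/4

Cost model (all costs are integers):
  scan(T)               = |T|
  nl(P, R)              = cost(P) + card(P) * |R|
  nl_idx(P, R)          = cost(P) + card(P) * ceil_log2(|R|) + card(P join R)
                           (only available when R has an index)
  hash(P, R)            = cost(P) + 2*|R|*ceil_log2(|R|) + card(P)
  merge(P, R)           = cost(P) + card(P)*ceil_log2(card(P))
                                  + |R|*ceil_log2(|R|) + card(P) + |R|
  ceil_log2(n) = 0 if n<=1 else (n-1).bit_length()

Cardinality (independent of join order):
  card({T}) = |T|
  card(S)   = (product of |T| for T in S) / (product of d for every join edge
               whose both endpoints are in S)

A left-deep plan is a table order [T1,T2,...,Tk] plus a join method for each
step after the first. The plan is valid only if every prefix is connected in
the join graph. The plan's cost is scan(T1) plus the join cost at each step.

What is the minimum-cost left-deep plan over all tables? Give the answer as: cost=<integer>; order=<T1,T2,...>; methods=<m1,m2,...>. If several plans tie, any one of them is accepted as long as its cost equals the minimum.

Selinger DP (subsets sized 1..n):
  {A}: scan cost=500, card=500
  {C}: scan cost=300, card=300
  {B}: scan cost=200, card=200
  {AC}: card=50000; try (C,hash)→6400, (A,merge)→8300, (C,merge)→8500, (A,hash)→9600, (A,nl)→150300, (C,nl)→150500; best=6400 via (C,hash)
  {AB}: card=25000; try (B,hash)→4200, (A,merge)→7000, (B,merge)→7300, (A,hash)→9400, (A,nl)→100200, (B,nl)→100500; best=4200 via (B,hash)
  {ABC}: card=2500000; try (C,hash)→34600, (B,hash)→59600, (C,merge)→407200, (B,merge)→858200, (C,nl)→7504200, (B,nl)→10006400; best=34600 via (C,hash)

cost=34600; order=A,B,C; methods=hash,hash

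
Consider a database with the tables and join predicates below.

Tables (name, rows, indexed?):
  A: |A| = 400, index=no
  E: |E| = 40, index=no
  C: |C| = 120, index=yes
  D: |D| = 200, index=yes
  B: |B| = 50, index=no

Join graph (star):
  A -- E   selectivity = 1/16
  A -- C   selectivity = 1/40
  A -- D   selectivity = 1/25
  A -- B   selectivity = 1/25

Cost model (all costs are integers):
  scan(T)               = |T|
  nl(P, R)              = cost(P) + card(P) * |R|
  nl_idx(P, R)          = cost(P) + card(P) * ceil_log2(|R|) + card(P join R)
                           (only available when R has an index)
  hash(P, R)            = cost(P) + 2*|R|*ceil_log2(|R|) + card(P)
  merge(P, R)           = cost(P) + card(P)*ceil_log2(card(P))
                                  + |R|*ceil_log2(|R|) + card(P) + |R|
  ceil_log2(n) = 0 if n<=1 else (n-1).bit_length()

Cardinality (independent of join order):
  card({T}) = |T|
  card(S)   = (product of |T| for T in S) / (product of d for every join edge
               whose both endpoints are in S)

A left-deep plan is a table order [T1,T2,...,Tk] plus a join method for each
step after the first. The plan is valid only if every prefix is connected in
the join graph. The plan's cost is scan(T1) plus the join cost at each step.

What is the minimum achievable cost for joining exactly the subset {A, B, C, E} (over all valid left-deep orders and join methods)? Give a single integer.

6360

Selinger DP over subsets of {A,B,C,E}:
  {A}: scan cost=400, card=400
  {E}: scan cost=40, card=40
  {C}: scan cost=120, card=120
  {B}: scan cost=50, card=50
  {AE}: card=1000; try (E,hash)→1280, (A,merge)→4320, (E,merge)→4680, (A,hash)→7280, (A,nl)→16040, (E,nl)→16400; best=1280 via (E,hash)
  {AC}: card=1200; try (C,hash)→2480, (C,nl_idx)→4400, (A,merge)→5080, (C,merge)→5360, (A,hash)→7440, (A,nl)→48120 …(+1); best=2480 via (C,hash)
  {AB}: card=800; try (B,hash)→1400, (A,merge)→4400, (B,merge)→4750, (A,hash)→7300, (A,nl)→20050, (B,nl)→20400; best=1400 via (B,hash)
  {ACE}: card=3000; try (C,hash)→3960, (E,hash)→4160, (C,nl_idx)→11280, (C,merge)→13240, (E,merge)→17160, (E,nl)→50480 …(+1); best=3960 via (C,hash)
  {ABE}: card=2000; try (E,hash)→2680, (B,hash)→2880, (E,merge)→10480, (B,merge)→12630, (E,nl)→33400, (B,nl)→51280; best=2680 via (E,hash)
  {ABC}: card=2400; try (C,hash)→3880, (B,hash)→4280, (C,nl_idx)→9400, (C,merge)→11160, (B,merge)→17230, (B,nl)→62480 …(+1); best=3880 via (C,hash)
  {ABCE}: card=6000; try (C,hash)→6360, (E,hash)→6760, (B,hash)→7560, (C,nl_idx)→22680, (C,merge)→27640, (E,merge)→35360 …(+4); best=6360 via (C,hash)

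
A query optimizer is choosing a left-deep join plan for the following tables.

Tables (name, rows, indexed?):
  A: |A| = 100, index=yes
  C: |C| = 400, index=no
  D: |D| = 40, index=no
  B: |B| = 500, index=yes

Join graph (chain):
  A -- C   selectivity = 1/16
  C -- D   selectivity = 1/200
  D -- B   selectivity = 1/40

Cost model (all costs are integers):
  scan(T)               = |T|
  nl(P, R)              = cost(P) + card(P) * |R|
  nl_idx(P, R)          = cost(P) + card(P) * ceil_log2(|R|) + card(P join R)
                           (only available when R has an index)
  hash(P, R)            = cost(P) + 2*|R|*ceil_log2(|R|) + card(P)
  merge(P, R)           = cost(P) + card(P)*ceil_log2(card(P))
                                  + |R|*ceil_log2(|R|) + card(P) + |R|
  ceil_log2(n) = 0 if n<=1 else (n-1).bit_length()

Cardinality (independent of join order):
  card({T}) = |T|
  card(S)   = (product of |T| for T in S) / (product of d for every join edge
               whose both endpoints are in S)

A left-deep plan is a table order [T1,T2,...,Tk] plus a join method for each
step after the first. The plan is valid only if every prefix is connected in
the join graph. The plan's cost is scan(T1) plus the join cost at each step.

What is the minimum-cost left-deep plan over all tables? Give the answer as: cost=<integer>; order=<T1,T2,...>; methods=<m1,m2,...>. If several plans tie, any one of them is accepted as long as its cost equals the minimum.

cost=5400; order=C,D,B,A; methods=hash,nl_idx,hash

Selinger DP (subsets sized 1..n):
  {A}: scan cost=100, card=100
  {C}: scan cost=400, card=400
  {D}: scan cost=40, card=40
  {B}: scan cost=500, card=500
  {AC}: card=2500; try (A,hash)→2200, (C,merge)→4900, (A,merge)→5200, (A,nl_idx)→5700, (C,hash)→7400, (C,nl)→40100 …(+1); best=2200 via (A,hash)
  {CD}: card=80; try (D,hash)→1280, (C,merge)→4320, (D,merge)→4680, (C,hash)→7280, (C,nl)→16040, (D,nl)→16400; best=1280 via (D,hash)
  {BD}: card=500; try (B,nl_idx)→900, (D,hash)→1480, (B,merge)→5320, (D,merge)→5780, (B,hash)→9080, (B,nl)→20040 …(+1); best=900 via (B,nl_idx)
  {ACD}: card=500; try (A,nl_idx)→2340, (A,merge)→2720, (A,hash)→2760, (D,hash)→5180, (A,nl)→9280, (D,merge)→34980 …(+1); best=2340 via (A,nl_idx)
  {BCD}: card=1000; try (B,nl_idx)→3000, (B,merge)→6920, (C,hash)→8600, (C,merge)→9900, (B,hash)→10360, (B,nl)→41280 …(+1); best=3000 via (B,nl_idx)
  {ABCD}: card=6250; try (A,hash)→5400, (B,hash)→11840, (B,merge)→12340, (B,nl_idx)→13090, (A,merge)→14800, (A,nl_idx)→16250 …(+2); best=5400 via (A,hash)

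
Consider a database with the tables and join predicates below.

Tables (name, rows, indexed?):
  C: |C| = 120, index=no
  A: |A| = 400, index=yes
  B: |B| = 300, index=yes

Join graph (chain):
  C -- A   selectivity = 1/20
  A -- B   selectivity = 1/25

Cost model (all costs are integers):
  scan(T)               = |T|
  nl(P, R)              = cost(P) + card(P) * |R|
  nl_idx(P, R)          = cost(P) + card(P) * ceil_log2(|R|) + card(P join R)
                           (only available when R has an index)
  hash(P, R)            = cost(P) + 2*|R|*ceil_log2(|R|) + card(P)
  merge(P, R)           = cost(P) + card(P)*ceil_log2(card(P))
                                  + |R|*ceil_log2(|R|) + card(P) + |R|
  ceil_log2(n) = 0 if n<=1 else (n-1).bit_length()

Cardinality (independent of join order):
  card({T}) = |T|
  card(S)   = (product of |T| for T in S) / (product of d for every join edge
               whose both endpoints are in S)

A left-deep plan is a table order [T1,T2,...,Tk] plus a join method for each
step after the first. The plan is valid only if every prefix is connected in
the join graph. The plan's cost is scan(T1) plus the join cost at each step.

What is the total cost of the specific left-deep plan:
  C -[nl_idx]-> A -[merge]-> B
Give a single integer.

step 1: scan C: cost=120, card=120
step 2: join A via nl_idx
    card(P join A) = 120*400/(20) = 2400
    cost = 120 + 120*9 + 2400 = 3600
step 3: join B via merge
    card(P join B) = 2400*300/(25) = 28800
    cost = 3600 + 2400*12 + 300*9 + 2400 + 300 = 37800

37800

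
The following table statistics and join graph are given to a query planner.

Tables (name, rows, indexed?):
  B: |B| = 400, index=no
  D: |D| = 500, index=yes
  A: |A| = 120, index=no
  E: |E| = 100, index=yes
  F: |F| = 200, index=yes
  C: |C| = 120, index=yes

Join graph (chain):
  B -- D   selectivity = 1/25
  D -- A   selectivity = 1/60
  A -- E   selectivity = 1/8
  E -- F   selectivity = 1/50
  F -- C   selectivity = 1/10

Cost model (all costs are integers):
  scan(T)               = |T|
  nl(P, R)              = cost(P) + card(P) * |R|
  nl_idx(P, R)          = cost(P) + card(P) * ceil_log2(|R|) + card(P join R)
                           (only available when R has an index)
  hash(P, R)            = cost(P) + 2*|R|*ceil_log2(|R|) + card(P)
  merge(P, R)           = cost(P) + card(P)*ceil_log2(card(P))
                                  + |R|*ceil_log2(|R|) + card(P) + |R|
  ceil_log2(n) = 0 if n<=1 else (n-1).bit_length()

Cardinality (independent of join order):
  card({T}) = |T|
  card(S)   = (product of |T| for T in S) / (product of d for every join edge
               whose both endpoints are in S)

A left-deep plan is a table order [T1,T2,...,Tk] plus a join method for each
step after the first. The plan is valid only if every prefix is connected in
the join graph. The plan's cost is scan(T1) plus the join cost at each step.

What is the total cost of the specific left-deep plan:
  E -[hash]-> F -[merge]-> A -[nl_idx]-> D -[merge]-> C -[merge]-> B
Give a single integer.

step 1: scan E: cost=100, card=100
step 2: join F via hash
    card(P join F) = 100*200/(50) = 400
    cost = 100 + 2*200*8 + 100 = 3400
step 3: join A via merge
    card(P join A) = 400*120/(8) = 6000
    cost = 3400 + 400*9 + 120*7 + 400 + 120 = 8360
step 4: join D via nl_idx
    card(P join D) = 6000*500/(60) = 50000
    cost = 8360 + 6000*9 + 50000 = 112360
step 5: join C via merge
    card(P join C) = 50000*120/(10) = 600000
    cost = 112360 + 50000*16 + 120*7 + 50000 + 120 = 963320
step 6: join B via merge
    card(P join B) = 600000*400/(25) = 9600000
    cost = 963320 + 600000*20 + 400*9 + 600000 + 400 = 13567320

13567320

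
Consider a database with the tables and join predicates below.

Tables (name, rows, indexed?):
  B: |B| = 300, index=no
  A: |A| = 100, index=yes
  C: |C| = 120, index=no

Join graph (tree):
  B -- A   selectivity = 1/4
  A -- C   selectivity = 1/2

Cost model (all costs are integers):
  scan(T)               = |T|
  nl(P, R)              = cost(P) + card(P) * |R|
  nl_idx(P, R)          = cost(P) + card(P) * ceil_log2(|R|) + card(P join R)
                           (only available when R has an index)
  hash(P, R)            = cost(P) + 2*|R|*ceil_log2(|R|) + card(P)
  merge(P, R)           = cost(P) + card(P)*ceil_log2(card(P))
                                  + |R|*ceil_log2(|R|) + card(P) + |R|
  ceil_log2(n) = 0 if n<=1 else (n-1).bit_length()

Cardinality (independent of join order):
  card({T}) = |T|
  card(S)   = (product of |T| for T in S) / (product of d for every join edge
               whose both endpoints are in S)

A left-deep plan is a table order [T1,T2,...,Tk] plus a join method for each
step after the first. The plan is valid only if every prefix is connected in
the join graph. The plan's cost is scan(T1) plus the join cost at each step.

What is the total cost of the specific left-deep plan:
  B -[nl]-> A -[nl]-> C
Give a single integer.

step 1: scan B: cost=300, card=300
step 2: join A via nl
    card(P join A) = 300*100/(4) = 7500
    cost = 300 + 300*100 = 30300
step 3: join C via nl
    card(P join C) = 7500*120/(2) = 450000
    cost = 30300 + 7500*120 = 930300

930300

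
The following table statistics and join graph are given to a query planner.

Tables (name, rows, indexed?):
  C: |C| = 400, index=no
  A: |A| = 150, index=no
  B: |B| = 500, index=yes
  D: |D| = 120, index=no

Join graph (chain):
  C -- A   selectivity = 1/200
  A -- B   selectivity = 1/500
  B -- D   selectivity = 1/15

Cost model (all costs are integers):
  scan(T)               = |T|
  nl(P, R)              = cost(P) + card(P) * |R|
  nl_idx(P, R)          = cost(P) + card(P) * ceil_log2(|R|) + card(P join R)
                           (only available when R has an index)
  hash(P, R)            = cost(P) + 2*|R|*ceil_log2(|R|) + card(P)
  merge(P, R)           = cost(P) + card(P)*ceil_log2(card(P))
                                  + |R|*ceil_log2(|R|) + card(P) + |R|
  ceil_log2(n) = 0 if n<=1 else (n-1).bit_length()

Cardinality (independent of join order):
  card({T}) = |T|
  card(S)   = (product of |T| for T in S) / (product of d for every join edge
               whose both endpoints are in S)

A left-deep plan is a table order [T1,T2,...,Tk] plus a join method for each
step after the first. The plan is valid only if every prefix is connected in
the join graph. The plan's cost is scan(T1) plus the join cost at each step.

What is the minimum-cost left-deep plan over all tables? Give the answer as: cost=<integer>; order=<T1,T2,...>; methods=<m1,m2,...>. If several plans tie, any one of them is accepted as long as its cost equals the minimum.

Selinger DP (subsets sized 1..n):
  {C}: scan cost=400, card=400
  {A}: scan cost=150, card=150
  {B}: scan cost=500, card=500
  {D}: scan cost=120, card=120
  {AC}: card=300; try (A,hash)→3200, (C,merge)→5500, (A,merge)→5750, (C,hash)→7500, (C,nl)→60150, (A,nl)→60400; best=3200 via (A,hash)
  {AB}: card=150; try (B,nl_idx)→1650, (A,hash)→3400, (B,merge)→6500, (A,merge)→6850, (B,hash)→9300, (B,nl)→75150 …(+1); best=1650 via (B,nl_idx)
  {BD}: card=4000; try (D,hash)→2680, (B,nl_idx)→5200, (B,merge)→6080, (D,merge)→6460, (B,hash)→9240, (B,nl)→60120 …(+1); best=2680 via (D,hash)
  {ABC}: card=300; try (B,nl_idx)→6200, (C,merge)→7000, (C,hash)→9000, (B,merge)→11200, (B,hash)→12500, (C,nl)→61650 …(+1); best=6200 via (B,nl_idx)
  {ABD}: card=1200; try (D,hash)→3480, (D,merge)→3960, (A,hash)→9080, (D,nl)→19650, (A,merge)→56030, (A,nl)→602680; best=3480 via (D,hash)
  {ABCD}: card=2400; try (D,hash)→8180, (D,merge)→10160, (C,hash)→11880, (C,merge)→21880, (D,nl)→42200, (C,nl)→483480; best=8180 via (D,hash)

cost=8180; order=C,A,B,D; methods=hash,nl_idx,hash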